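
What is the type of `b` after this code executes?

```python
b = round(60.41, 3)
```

round() with ndigits arg returns float

float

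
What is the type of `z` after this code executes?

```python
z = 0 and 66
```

'and' returns the first falsy value (0, which is int)

int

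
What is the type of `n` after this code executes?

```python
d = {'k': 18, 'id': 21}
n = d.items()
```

dict.items() returns a dict_items view

dict_items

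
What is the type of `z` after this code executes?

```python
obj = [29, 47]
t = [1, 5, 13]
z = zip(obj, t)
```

zip() returns a zip iterator object

zip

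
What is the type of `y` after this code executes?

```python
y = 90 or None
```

'or' returns first truthy value (90, int)

int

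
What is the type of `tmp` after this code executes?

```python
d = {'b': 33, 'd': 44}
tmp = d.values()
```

.values() returns a dict_values view object

dict_values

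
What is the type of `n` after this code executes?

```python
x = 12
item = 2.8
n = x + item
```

int + float returns float (12 + 2.8 = 14.8)

float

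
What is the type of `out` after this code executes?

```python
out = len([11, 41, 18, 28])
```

len() always returns int

int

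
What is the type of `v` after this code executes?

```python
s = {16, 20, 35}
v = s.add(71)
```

set.add() returns None (mutates in place)

NoneType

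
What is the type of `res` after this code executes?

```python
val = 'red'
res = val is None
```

'is' comparison returns bool

bool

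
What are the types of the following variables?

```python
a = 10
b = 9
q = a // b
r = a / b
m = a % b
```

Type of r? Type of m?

int / int returns float; int % int returns int

float, int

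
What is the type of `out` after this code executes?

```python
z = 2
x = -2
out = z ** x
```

int ** negative int returns float

float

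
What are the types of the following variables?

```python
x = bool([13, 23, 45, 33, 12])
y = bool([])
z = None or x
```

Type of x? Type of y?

bool() returns bool; bool() returns bool

bool, bool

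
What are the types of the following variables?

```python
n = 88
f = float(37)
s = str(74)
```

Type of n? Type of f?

n is int; f is float

int, float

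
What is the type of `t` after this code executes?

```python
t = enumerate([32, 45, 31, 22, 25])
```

enumerate() returns an enumerate iterator object

enumerate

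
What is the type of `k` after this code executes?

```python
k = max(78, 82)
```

max() of ints returns int

int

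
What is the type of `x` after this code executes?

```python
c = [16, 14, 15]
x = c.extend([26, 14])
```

list.extend() returns None

NoneType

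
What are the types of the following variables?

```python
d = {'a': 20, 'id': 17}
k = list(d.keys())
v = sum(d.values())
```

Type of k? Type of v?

list(...) returns list; sum of int values returns int

list, int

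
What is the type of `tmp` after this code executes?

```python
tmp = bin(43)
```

bin() returns str representation

str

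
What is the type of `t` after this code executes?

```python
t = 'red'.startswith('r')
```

str.startswith() returns bool

bool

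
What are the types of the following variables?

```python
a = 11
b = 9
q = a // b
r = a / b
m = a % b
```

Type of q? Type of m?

int // int returns int; int % int returns int

int, int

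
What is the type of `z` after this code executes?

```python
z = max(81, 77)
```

max() of ints returns int

int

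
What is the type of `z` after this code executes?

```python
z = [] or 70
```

'or' returns first truthy value (70, which is int)

int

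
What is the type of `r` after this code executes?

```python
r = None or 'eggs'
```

'or' with None returns the other value ('eggs', str)

str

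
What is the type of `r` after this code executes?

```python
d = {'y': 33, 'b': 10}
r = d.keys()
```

.keys() returns a dict_keys view object

dict_keys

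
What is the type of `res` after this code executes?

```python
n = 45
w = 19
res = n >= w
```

Comparison operators return bool

bool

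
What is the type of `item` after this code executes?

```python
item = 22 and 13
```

'and' returns the last value when all truthy (13, which is int)

int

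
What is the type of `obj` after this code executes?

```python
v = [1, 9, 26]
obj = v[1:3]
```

Slicing a list always returns a list

list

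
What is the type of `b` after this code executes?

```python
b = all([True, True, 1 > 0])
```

all() returns bool

bool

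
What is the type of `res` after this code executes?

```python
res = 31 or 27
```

'or' returns the first truthy value (31, which is int)

int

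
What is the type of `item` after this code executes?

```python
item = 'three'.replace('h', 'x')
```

str.replace() returns str

str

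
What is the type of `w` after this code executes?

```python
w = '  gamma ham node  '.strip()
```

str.strip() returns str

str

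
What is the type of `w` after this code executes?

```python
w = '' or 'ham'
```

'or' returns first truthy value ('ham', which is str)

str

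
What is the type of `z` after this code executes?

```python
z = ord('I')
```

ord() returns int (Unicode code point)

int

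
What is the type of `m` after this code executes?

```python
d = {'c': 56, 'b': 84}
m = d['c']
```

Accessing dict[str, int] with key 'c' returns int value 56

int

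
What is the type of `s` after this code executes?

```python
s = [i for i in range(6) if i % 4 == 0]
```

A list comprehension [...] produces a list

list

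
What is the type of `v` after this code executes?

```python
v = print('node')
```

print() returns None

NoneType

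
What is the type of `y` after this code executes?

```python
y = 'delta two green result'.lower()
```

str.lower() returns str

str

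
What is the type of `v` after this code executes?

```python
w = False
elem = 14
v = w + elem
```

bool + int returns int (False is 0, so 0 + 14 = 14)

int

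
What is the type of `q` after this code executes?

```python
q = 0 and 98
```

'and' returns the first falsy value (0, which is int)

int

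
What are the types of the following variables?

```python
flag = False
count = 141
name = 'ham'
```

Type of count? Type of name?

count is int; name is str

int, str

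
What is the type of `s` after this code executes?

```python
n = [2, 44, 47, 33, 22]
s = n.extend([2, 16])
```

list.extend() returns None

NoneType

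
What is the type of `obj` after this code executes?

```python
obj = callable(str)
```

callable() returns bool

bool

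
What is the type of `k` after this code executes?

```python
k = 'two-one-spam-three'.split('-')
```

str.split() returns list

list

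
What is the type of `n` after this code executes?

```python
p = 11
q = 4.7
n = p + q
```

int + float returns float (11 + 4.7 = 15.7)

float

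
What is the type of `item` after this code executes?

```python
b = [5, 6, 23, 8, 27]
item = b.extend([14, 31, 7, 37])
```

list.extend() returns None

NoneType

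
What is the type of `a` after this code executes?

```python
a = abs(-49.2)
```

abs() of float returns float

float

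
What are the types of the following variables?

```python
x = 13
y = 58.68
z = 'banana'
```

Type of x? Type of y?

x is int; y is float

int, float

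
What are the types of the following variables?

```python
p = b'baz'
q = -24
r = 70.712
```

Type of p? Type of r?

p is bytes; r is float

bytes, float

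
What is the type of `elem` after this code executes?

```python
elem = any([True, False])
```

any() returns bool

bool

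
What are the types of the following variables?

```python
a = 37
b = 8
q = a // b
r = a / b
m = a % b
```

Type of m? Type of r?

int % int returns int; int / int returns float

int, float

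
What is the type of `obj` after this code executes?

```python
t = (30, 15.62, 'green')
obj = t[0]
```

Index 0 of tuple is 30 which is int

int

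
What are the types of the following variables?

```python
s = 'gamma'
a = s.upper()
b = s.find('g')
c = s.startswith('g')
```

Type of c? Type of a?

str.startswith() returns bool; str.upper() returns str

bool, str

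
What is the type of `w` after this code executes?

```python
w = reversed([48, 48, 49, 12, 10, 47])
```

reversed() on a list returns a list_reverseiterator

list_reverseiterator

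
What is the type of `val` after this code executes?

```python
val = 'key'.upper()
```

str.upper() returns str

str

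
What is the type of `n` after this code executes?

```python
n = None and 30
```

'and' returns first falsy value (None)

NoneType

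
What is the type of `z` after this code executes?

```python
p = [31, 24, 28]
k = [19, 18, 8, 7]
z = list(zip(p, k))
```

list(zip(...)) returns a list of tuples

list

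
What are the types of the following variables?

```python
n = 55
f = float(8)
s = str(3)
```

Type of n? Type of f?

n is int; f is float

int, float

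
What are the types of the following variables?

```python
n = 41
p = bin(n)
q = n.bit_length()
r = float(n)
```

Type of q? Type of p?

int.bit_length() returns int; bin() returns str

int, str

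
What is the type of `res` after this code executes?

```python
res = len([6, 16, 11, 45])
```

len() always returns int

int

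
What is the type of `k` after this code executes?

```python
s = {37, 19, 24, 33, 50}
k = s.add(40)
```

set.add() returns None (mutates in place)

NoneType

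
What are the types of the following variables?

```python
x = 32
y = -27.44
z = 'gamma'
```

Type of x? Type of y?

x is int; y is float

int, float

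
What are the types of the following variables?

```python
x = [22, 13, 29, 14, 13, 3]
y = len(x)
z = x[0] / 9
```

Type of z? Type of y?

int / int returns float; len() returns int

float, int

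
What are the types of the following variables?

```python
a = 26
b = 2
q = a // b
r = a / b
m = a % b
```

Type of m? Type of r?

int % int returns int; int / int returns float

int, float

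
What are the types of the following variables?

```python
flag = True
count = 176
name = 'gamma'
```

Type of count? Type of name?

count is int; name is str

int, str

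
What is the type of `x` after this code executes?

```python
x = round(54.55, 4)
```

round() with ndigits arg returns float

float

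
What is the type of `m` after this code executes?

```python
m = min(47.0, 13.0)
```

min() of floats returns float

float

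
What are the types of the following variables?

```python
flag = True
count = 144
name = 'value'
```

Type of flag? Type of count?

flag is bool; count is int

bool, int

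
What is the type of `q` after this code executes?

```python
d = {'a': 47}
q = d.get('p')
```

dict.get() returns None when key 'p' is not found and no default given

NoneType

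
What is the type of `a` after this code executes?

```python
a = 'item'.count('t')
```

str.count() returns int

int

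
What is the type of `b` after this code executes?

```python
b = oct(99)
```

oct() returns str representation

str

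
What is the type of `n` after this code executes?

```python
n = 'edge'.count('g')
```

str.count() returns int

int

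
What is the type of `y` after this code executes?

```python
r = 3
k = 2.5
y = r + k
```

int + float returns float (3 + 2.5 = 5.5)

float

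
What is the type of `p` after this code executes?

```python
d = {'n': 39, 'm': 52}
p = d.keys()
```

.keys() returns a dict_keys view object

dict_keys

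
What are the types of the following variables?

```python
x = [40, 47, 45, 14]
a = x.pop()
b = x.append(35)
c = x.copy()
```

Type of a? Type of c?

list.pop() returns the element (int); list.copy() returns list

int, list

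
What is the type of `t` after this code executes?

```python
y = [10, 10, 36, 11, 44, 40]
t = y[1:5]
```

Slicing a list always returns a list

list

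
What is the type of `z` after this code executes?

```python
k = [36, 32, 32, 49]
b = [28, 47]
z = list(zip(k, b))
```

list(zip(...)) returns a list of tuples

list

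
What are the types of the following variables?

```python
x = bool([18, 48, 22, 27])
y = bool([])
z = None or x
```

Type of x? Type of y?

bool() returns bool; bool() returns bool

bool, bool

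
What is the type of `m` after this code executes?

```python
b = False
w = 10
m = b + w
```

bool + int returns int (False is 0, so 0 + 10 = 10)

int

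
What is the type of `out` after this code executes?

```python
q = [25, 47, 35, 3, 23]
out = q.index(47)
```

list.index() returns int

int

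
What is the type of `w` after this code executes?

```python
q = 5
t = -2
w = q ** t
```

int ** negative int returns float

float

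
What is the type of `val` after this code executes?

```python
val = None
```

None has type NoneType

NoneType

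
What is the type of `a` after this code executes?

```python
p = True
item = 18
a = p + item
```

bool + int returns int (True is 1, so 1 + 18 = 19)

int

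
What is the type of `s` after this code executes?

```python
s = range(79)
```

range() returns a range object

range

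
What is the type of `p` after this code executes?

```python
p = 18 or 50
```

'or' returns the first truthy value (18, which is int)

int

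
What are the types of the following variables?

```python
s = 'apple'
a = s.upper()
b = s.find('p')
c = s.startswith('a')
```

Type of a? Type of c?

str.upper() returns str; str.startswith() returns bool

str, bool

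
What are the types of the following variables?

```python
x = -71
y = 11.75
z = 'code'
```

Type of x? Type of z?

x is int; z is str

int, str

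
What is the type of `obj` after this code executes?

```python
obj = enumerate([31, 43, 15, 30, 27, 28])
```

enumerate() returns an enumerate iterator object

enumerate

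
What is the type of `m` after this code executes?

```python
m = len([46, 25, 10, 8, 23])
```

len() always returns int

int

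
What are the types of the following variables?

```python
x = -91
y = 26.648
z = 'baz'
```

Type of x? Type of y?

x is int; y is float

int, float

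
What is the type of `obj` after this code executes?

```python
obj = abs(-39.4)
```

abs() of float returns float

float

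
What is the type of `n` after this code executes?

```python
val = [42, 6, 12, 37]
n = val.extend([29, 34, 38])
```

list.extend() returns None

NoneType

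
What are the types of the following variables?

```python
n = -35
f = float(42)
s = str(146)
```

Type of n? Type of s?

n is int; s is str

int, str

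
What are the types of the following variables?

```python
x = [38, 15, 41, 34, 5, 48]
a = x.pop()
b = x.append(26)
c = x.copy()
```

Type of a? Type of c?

list.pop() returns the element (int); list.copy() returns list

int, list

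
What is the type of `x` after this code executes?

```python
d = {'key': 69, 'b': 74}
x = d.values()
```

.values() returns a dict_values view object

dict_values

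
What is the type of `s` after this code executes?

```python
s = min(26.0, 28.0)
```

min() of floats returns float

float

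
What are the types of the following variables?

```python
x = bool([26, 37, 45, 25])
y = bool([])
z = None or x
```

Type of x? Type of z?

bool() returns bool; None or <bool> returns the bool

bool, bool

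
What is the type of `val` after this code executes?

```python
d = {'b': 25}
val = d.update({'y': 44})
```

dict.update() returns None

NoneType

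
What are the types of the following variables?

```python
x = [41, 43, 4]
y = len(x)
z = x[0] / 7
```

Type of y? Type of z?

len() returns int; int / int returns float

int, float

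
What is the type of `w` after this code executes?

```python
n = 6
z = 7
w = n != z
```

Comparison operators return bool

bool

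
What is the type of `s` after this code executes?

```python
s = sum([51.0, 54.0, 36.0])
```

sum() of floats returns float

float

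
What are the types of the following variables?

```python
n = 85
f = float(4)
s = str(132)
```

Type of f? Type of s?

f is float; s is str

float, str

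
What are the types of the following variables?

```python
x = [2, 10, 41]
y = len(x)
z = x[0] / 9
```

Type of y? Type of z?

len() returns int; int / int returns float

int, float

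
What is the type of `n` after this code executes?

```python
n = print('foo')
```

print() returns None

NoneType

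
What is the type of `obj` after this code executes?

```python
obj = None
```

None has type NoneType

NoneType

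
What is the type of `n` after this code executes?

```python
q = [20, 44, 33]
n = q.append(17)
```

list.append() returns None (mutates in place)

NoneType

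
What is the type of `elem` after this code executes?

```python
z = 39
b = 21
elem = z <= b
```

Comparison operators return bool

bool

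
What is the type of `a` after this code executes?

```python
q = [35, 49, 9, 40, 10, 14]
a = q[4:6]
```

Slicing a list always returns a list

list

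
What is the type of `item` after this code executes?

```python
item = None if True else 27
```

Ternary: condition is True, if branch (None) taken → NoneType

NoneType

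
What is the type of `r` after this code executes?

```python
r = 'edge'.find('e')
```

str.find() returns int (index, or -1)

int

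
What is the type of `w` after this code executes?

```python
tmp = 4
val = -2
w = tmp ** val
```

int ** negative int returns float

float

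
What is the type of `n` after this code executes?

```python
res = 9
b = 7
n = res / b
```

int / int always returns float in Python 3 (9 / 7 = 1.28571)

float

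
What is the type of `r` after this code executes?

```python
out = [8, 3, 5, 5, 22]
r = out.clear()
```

list.clear() returns None

NoneType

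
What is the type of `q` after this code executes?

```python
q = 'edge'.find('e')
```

str.find() returns int (index, or -1)

int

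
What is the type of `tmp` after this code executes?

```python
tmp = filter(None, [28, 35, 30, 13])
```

filter() returns a filter iterator object

filter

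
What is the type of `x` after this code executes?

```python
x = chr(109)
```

chr() returns str (single character)

str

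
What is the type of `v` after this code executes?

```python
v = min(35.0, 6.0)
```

min() of floats returns float

float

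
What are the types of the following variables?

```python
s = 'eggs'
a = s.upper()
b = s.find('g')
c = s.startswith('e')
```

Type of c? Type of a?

str.startswith() returns bool; str.upper() returns str

bool, str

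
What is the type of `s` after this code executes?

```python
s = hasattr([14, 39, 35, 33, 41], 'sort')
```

hasattr() returns bool

bool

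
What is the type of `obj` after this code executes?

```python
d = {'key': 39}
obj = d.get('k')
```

dict.get() returns None when key 'k' is not found and no default given

NoneType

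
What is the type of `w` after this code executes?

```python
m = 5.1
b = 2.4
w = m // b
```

float // float returns float (floor division preserves float type)

float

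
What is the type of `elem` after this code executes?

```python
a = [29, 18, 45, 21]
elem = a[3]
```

Indexing a list of ints returns int (a[3] = 21)

int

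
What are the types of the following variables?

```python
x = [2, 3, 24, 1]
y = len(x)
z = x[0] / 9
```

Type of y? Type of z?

len() returns int; int / int returns float

int, float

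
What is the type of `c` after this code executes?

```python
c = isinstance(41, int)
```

isinstance() returns bool

bool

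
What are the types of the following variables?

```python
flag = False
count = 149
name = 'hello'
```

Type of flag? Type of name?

flag is bool; name is str

bool, str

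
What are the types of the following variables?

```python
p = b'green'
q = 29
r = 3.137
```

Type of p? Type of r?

p is bytes; r is float

bytes, float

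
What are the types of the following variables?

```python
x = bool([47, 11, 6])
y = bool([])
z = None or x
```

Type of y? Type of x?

bool() returns bool; bool() returns bool

bool, bool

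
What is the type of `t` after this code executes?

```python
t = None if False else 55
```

Ternary: condition is False, else branch (55) taken → int

int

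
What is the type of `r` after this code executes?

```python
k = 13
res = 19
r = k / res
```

int / int always returns float in Python 3 (13 / 19 = 0.684211)

float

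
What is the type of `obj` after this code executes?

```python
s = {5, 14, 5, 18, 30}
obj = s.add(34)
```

set.add() returns None (mutates in place)

NoneType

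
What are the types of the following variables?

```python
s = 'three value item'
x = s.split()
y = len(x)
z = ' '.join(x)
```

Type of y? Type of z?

len() returns int; str.join() returns str

int, str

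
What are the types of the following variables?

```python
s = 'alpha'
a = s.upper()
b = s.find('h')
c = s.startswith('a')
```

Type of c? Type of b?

str.startswith() returns bool; str.find() returns int

bool, int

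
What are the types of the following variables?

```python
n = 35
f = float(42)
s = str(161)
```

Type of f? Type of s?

f is float; s is str

float, str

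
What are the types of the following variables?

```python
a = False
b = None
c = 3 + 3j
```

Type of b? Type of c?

b is NoneType; c is complex

NoneType, complex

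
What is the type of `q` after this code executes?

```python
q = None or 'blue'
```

'or' with None returns the other value ('blue', str)

str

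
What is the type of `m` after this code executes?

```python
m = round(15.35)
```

round() with no ndigits arg returns int

int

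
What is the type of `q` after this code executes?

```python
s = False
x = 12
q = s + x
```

bool + int returns int (False is 0, so 0 + 12 = 12)

int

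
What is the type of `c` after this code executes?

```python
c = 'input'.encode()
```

str.encode() returns bytes

bytes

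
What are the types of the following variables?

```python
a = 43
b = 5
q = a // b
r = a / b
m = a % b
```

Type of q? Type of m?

int // int returns int; int % int returns int

int, int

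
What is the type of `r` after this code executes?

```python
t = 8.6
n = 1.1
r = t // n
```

float // float returns float (floor division preserves float type)

float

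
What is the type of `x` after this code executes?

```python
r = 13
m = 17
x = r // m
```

int // int returns int (13 // 17 = 0)

int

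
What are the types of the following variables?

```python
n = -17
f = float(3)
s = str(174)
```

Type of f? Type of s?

f is float; s is str

float, str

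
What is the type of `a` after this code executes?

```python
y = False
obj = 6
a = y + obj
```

bool + int returns int (False is 0, so 0 + 6 = 6)

int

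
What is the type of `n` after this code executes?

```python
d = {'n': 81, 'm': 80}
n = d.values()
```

.values() returns a dict_values view object

dict_values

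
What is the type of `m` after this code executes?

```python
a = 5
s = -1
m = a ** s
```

int ** negative int returns float

float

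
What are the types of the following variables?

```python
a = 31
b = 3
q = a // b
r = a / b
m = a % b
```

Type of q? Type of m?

int // int returns int; int % int returns int

int, int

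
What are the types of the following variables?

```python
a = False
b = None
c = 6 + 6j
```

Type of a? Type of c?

a is bool; c is complex

bool, complex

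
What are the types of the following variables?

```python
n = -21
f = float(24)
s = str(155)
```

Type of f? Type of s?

f is float; s is str

float, str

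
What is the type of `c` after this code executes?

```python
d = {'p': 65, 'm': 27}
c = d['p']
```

Accessing dict[str, int] with key 'p' returns int value 65

int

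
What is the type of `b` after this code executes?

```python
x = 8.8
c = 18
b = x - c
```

float - int returns float (8.8 - 18 = -9.2)

float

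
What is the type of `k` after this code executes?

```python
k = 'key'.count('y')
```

str.count() returns int

int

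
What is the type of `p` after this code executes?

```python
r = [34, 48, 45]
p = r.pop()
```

list.pop() returns the popped element (int here)

int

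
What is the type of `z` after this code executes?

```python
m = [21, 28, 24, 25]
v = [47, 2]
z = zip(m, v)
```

zip() returns a zip iterator object

zip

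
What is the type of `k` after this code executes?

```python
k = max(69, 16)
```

max() of ints returns int

int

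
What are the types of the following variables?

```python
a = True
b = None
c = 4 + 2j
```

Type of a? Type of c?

a is bool; c is complex

bool, complex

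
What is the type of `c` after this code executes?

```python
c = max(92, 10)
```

max() of ints returns int

int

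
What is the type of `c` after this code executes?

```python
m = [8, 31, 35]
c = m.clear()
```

list.clear() returns None

NoneType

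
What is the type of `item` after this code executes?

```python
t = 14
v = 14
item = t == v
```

Equality comparison returns bool

bool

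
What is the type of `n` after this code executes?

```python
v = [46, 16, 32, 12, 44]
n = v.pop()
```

list.pop() returns the popped element (int here)

int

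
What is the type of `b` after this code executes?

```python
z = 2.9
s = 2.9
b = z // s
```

float // float returns float (floor division preserves float type)

float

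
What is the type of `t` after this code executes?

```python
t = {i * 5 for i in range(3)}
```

A set comprehension {expr for x in iterable} produces a set

set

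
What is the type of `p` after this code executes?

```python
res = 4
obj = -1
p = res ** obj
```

int ** negative int returns float

float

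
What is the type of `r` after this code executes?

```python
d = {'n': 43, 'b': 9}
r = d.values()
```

.values() returns a dict_values view object

dict_values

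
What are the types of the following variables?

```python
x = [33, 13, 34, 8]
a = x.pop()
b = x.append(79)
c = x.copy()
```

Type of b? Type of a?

list.append() returns None; list.pop() returns the element (int)

NoneType, int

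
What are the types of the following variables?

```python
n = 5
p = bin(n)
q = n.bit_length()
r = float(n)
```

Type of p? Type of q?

bin() returns str; int.bit_length() returns int

str, int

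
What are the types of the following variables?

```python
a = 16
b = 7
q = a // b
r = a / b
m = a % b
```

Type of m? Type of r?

int % int returns int; int / int returns float

int, float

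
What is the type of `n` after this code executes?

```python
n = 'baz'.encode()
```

str.encode() returns bytes

bytes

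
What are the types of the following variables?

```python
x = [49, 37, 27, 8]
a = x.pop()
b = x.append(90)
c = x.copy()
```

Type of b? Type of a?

list.append() returns None; list.pop() returns the element (int)

NoneType, int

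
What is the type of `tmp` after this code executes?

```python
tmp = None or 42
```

'or' with None returns the other value (42, int)

int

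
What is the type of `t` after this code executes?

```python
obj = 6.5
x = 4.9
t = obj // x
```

float // float returns float (floor division preserves float type)

float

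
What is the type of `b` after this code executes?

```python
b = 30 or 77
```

'or' returns the first truthy value (30, which is int)

int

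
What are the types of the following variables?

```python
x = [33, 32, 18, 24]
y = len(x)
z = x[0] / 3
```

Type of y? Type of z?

len() returns int; int / int returns float

int, float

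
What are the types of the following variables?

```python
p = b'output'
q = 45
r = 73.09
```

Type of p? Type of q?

p is bytes; q is int

bytes, int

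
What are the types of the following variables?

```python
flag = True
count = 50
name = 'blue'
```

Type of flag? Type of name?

flag is bool; name is str

bool, str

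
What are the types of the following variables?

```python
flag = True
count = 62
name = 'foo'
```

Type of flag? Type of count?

flag is bool; count is int

bool, int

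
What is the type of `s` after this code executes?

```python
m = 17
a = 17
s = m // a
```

int // int returns int (17 // 17 = 1)

int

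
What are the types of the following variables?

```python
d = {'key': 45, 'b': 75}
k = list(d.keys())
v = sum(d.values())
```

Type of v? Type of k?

sum of int values returns int; list(...) returns list

int, list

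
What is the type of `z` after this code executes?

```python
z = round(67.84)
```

round() with no ndigits arg returns int

int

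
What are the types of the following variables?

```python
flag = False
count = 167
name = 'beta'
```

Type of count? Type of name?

count is int; name is str

int, str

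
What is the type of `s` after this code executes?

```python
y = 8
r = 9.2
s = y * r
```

int * float returns float (8 * 9.2 = 73.6)

float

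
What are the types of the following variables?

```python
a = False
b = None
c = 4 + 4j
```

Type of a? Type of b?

a is bool; b is NoneType

bool, NoneType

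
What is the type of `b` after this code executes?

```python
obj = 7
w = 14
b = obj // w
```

int // int returns int (7 // 14 = 0)

int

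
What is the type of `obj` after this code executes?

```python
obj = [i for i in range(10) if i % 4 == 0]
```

A list comprehension [...] produces a list

list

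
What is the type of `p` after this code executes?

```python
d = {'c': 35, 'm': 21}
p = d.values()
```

.values() returns a dict_values view object

dict_values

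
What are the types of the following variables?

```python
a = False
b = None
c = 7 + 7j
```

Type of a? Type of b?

a is bool; b is NoneType

bool, NoneType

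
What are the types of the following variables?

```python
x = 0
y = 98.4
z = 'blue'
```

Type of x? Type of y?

x is int; y is float

int, float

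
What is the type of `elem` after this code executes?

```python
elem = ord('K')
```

ord() returns int (Unicode code point)

int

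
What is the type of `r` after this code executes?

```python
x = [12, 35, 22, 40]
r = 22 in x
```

'in' operator returns bool

bool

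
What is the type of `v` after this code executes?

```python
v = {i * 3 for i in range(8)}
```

A set comprehension {expr for x in iterable} produces a set

set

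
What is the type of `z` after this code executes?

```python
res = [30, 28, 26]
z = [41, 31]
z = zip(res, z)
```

zip() returns a zip iterator object

zip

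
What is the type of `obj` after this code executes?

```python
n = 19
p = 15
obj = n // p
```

int // int returns int (19 // 15 = 1)

int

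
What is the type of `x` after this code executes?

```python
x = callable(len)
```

callable() returns bool

bool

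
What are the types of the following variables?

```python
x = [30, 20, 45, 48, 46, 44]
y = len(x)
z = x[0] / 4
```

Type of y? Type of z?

len() returns int; int / int returns float

int, float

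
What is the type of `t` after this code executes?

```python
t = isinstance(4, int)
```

isinstance() returns bool

bool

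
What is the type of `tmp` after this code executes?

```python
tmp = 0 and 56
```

'and' returns the first falsy value (0, which is int)

int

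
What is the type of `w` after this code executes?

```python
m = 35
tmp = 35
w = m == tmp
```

Equality comparison returns bool

bool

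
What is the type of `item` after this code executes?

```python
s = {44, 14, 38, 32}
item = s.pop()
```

Popping from a set of ints returns int

int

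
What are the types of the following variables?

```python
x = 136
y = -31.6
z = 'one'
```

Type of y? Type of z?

y is float; z is str

float, str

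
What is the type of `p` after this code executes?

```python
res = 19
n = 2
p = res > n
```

Comparison operators return bool

bool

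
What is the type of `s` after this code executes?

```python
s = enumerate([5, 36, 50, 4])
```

enumerate() returns an enumerate iterator object

enumerate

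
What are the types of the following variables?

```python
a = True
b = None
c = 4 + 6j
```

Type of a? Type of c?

a is bool; c is complex

bool, complex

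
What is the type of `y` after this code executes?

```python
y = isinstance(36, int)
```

isinstance() returns bool

bool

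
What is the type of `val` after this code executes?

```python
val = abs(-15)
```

abs() of int returns int

int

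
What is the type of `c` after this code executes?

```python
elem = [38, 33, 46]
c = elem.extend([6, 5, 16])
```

list.extend() returns None

NoneType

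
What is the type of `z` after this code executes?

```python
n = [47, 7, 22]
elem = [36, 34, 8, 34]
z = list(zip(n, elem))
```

list(zip(...)) returns a list of tuples

list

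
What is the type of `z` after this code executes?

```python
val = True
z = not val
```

'not' always returns bool

bool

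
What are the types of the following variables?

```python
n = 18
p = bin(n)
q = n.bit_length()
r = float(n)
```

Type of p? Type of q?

bin() returns str; int.bit_length() returns int

str, int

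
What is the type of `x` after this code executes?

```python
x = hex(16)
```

hex() returns str representation

str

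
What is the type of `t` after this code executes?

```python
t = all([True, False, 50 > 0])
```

all() returns bool

bool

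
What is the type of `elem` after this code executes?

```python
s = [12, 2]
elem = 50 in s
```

'in' operator returns bool

bool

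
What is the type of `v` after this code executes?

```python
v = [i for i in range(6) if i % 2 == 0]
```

A list comprehension [...] produces a list

list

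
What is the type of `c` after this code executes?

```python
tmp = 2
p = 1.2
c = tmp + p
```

int + float returns float (2 + 1.2 = 3.2)

float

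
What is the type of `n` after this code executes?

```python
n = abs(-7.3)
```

abs() of float returns float

float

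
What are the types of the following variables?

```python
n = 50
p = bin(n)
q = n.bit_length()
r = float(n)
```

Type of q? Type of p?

int.bit_length() returns int; bin() returns str

int, str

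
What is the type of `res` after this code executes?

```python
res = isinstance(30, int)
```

isinstance() returns bool

bool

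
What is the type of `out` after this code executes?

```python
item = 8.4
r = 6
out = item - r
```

float - int returns float (8.4 - 6 = 2.4)

float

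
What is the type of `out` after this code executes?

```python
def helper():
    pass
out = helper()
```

A function with no return statement returns None

NoneType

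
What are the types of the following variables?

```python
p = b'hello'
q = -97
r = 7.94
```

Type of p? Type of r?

p is bytes; r is float

bytes, float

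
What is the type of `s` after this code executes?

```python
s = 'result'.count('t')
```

str.count() returns int

int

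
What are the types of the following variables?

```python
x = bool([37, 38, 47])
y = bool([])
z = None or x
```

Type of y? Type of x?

bool() returns bool; bool() returns bool

bool, bool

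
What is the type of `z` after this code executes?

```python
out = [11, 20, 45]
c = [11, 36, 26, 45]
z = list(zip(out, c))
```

list(zip(...)) returns a list of tuples

list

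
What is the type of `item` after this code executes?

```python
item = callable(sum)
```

callable() returns bool

bool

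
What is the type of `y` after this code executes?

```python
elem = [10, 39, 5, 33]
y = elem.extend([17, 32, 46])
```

list.extend() returns None

NoneType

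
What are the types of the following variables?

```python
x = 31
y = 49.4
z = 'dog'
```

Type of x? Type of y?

x is int; y is float

int, float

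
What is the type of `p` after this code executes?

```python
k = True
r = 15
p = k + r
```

bool + int returns int (True is 1, so 1 + 15 = 16)

int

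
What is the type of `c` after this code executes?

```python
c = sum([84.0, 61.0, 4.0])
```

sum() of floats returns float

float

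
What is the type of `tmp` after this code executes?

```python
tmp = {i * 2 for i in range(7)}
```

A set comprehension {expr for x in iterable} produces a set

set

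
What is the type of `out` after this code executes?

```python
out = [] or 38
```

'or' returns first truthy value (38, which is int)

int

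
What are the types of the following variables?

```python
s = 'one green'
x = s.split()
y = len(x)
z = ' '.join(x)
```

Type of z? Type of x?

str.join() returns str; str.split() returns list

str, list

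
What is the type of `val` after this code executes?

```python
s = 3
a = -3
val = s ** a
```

int ** negative int returns float

float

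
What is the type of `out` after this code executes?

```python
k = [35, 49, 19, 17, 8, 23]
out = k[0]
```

Indexing a list of ints returns int (k[0] = 35)

int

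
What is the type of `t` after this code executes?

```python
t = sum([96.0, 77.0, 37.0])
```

sum() of floats returns float

float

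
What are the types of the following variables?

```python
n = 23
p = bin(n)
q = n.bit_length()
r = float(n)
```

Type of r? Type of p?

float() returns float; bin() returns str

float, str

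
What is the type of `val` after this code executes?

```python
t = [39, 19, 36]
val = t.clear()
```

list.clear() returns None

NoneType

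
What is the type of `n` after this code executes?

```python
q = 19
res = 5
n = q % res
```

int % int returns int (19 % 5 = 4)

int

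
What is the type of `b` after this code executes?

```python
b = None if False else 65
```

Ternary: condition is False, else branch (65) taken → int

int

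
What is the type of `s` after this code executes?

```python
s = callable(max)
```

callable() returns bool

bool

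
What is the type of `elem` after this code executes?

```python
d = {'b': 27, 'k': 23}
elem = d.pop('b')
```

dict.pop() returns the value (int)

int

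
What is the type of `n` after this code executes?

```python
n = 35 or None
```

'or' returns first truthy value (35, int)

int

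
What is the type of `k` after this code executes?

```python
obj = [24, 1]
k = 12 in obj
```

'in' operator returns bool

bool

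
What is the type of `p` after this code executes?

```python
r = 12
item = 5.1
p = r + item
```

int + float returns float (12 + 5.1 = 17.1)

float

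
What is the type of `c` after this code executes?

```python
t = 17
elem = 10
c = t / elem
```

int / int always returns float in Python 3 (17 / 10 = 1.7)

float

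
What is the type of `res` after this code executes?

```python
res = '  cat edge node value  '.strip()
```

str.strip() returns str

str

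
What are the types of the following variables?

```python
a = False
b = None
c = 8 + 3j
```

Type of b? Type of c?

b is NoneType; c is complex

NoneType, complex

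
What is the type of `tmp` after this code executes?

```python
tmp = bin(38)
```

bin() returns str representation

str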